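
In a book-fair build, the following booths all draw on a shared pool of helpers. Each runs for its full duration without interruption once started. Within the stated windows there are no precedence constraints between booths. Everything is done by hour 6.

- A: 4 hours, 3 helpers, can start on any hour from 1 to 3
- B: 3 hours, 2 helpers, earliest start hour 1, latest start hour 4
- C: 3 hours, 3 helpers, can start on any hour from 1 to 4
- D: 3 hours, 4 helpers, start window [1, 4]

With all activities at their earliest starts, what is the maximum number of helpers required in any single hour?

12

Early-start schedule: A@1, B@1, C@1, D@1.
Load per hour: hour 1: 12, hour 2: 12, hour 3: 12, hour 4: 3, hour 5: 0, hour 6: 0.
Peak is 12.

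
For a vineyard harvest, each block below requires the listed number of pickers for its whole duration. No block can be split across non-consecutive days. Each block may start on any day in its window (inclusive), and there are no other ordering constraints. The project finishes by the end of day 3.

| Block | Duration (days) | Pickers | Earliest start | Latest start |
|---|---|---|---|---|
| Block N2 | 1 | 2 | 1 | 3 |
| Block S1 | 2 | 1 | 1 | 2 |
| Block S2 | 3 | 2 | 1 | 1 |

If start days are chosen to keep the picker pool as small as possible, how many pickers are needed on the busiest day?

4

Early-start (Block N2@1, Block S1@1, Block S2@1) gives peak 5: d1:5  d2:3  d3:2.
Shift Block S1→2.
Schedule Block N2@1, Block S1@2, Block S2@1: d1:4  d2:3  d3:3 — peak 4.
Total picker-days = 10 over 3 days ⇒ peak ≥ ⌈10/3⌉ = 4, so 4 is optimal.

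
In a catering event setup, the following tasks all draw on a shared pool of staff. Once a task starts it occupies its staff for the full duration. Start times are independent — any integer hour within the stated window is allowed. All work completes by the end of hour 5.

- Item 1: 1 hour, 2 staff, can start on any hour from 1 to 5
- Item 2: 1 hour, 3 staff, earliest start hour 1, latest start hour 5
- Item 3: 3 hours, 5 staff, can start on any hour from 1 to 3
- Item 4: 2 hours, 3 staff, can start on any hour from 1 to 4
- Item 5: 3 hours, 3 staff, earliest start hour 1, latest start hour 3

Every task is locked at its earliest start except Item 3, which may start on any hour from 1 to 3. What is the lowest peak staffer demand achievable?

11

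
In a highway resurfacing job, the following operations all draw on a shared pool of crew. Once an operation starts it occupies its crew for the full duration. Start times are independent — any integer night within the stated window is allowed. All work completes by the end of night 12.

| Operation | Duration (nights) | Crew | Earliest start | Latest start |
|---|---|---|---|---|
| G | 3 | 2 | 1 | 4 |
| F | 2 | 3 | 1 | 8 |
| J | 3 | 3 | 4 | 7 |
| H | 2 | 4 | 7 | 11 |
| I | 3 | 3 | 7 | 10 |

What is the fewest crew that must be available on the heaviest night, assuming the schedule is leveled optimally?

Early-start (G@1, F@1, J@4, H@7, I@7) gives peak 7: n1:5  n2:5  n3:2  n4:3  n5:3  n6:3  n7:7  n8:7  n9:3  n10:0  n11:0  n12:0.
Shift I→9.
Schedule G@1, F@1, J@4, H@7, I@9: n1:5  n2:5  n3:2  n4:3  n5:3  n6:3  n7:4  n8:4  n9:3  n10:3  n11:3  n12:0 — peak 5.

5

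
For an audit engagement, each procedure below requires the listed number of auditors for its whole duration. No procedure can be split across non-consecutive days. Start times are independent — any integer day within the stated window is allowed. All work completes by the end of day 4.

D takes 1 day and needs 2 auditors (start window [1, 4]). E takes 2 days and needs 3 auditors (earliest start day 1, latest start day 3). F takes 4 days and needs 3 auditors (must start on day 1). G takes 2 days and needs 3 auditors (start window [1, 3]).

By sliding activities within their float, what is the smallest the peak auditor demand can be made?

8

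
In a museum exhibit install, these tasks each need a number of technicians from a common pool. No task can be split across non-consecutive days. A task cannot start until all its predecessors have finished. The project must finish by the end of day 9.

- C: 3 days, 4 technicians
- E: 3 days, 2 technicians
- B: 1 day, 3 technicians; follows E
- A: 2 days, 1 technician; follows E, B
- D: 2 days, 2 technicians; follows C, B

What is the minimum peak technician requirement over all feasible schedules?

Early-start (C@1, E@1, B@4, A@5, D@5) gives peak 6: d1:6  d2:6  d3:6  d4:3  d5:3  d6:3  d7:0  d8:0  d9:0.
Shift E→4, B→7, A→8, D→8.
Schedule C@1, E@4, B@7, A@8, D@8: d1:4  d2:4  d3:4  d4:2  d5:2  d6:2  d7:3  d8:3  d9:3 — peak 4.

4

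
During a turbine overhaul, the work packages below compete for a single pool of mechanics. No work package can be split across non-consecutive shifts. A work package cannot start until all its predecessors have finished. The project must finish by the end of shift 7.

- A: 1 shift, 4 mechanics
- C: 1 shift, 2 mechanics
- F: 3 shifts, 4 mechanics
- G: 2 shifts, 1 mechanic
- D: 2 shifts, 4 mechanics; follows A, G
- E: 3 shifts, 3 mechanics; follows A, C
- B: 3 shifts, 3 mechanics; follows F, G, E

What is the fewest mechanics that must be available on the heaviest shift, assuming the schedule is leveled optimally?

8

Early-start (A@1, C@1, F@1, G@1, D@3, E@2, B@5) gives peak 11: s1:11  s2:8  s3:11  s4:7  s5:3  s6:3  s7:3.
Shift F→2, D→5.
Schedule A@1, C@1, F@2, G@1, D@5, E@2, B@5: s1:7  s2:8  s3:7  s4:7  s5:7  s6:7  s7:3 — peak 8.
No arrangement of the 18 feasible schedules does better.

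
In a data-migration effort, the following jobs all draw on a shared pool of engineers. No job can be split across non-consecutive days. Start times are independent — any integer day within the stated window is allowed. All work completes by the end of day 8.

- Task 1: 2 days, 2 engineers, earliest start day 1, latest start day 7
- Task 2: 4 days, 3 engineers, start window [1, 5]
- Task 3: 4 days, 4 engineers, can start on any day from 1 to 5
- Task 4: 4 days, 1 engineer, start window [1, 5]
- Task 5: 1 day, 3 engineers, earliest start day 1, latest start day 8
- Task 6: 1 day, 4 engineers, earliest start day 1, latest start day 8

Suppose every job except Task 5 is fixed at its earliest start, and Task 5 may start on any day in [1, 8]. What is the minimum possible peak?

Task 5@1: d1:17  d2:10  d3:8  d4:8  d5:0  d6:0  d7:0  d8:0 → peak 17
Task 5@2: d1:14  d2:13  d3:8  d4:8  d5:0  d6:0  d7:0  d8:0 → peak 14
Task 5@3: d1:14  d2:10  d3:11  d4:8  d5:0  d6:0  d7:0  d8:0 → peak 14
Task 5@4: d1:14  d2:10  d3:8  d4:11  d5:0  d6:0  d7:0  d8:0 → peak 14
Task 5@5: d1:14  d2:10  d3:8  d4:8  d5:3  d6:0  d7:0  d8:0 → peak 14
Task 5@6: d1:14  d2:10  d3:8  d4:8  d5:0  d6:3  d7:0  d8:0 → peak 14
Task 5@7: d1:14  d2:10  d3:8  d4:8  d5:0  d6:0  d7:3  d8:0 → peak 14
Task 5@8: d1:14  d2:10  d3:8  d4:8  d5:0  d6:0  d7:0  d8:3 → peak 14
Best is Task 5@2, peak 14.

14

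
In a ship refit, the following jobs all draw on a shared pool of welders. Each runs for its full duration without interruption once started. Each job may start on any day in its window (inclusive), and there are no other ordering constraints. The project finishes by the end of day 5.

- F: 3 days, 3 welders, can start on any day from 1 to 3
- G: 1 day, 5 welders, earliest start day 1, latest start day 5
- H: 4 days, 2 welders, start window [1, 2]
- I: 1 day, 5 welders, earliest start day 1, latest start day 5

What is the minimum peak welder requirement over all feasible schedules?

7

Early-start (F@1, G@1, H@1, I@1) gives peak 15: d1:15  d2:5  d3:5  d4:2  d5:0.
Shift G→4, I→5.
Schedule F@1, G@4, H@1, I@5: d1:5  d2:5  d3:5  d4:7  d5:5 — peak 7.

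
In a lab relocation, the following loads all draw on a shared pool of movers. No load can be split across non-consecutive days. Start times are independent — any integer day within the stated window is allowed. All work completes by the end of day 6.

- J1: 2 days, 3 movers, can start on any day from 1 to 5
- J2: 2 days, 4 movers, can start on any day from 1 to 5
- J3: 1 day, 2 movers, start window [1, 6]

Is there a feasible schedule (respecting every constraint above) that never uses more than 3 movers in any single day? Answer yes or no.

The minimum achievable peak is 4; 3 < 4, so no feasible schedule stays within the cap.

no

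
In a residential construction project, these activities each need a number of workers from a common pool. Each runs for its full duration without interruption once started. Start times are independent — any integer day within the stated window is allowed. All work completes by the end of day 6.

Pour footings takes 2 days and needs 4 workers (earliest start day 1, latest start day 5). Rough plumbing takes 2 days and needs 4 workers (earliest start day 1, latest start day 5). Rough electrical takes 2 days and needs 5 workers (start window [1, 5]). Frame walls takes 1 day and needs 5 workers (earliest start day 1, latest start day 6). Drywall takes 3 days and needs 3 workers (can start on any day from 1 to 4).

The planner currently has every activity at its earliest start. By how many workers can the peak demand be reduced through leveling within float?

Early-start peak: d1:21  d2:16  d3:3  d4:0  d5:0  d6:0 ⇒ 21.
Leveled (Pour footings@1, Rough plumbing@1, Rough electrical@3, Frame walls@5, Drywall@3): d1:8  d2:8  d3:8  d4:8  d5:8  d6:0 ⇒ 8.
Reduction 21 − 8 = 13.

13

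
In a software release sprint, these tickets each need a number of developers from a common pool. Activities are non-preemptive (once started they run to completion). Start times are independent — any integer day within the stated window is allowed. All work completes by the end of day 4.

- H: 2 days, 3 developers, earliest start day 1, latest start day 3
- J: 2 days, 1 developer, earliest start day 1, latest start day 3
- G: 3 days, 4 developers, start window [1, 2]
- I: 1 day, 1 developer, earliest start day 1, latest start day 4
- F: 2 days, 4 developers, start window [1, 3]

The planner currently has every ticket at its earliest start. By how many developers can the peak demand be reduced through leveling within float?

5

Early-start peak: d1:13  d2:12  d3:4  d4:0 ⇒ 13.
Leveled (H@1, J@1, G@1, I@4, F@3): d1:8  d2:8  d3:8  d4:5 ⇒ 8.
Reduction 13 − 8 = 5.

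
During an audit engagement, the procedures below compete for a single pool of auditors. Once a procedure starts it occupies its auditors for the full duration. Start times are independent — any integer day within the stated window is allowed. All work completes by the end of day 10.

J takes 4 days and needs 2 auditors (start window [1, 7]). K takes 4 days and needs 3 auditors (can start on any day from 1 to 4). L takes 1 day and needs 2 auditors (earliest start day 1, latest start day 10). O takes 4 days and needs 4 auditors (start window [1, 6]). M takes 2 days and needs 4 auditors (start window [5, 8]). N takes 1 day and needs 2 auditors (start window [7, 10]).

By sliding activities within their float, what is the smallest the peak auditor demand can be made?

7

Early-start (J@1, K@1, L@1, O@1, M@5, N@7) gives peak 11: d1:11  d2:9  d3:9  d4:9  d5:4  d6:4  d7:2  d8:0  d9:0  d10:0.
Shift J→5, O→2, M→6, N→8.
Schedule J@5, K@1, L@1, O@2, M@6, N@8: d1:5  d2:7  d3:7  d4:7  d5:6  d6:6  d7:6  d8:4  d9:0  d10:0 — peak 7.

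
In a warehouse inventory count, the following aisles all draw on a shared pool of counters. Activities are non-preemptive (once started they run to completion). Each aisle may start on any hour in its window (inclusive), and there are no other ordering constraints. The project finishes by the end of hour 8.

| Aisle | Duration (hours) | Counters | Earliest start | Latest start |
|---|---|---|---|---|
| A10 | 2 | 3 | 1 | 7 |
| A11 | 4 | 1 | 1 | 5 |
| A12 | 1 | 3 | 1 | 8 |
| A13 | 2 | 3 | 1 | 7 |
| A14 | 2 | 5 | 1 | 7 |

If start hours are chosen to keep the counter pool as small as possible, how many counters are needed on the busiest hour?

Early-start (A10@1, A11@1, A12@1, A13@1, A14@1) gives peak 15: h1:15  h2:12  h3:1  h4:1  h5:0  h6:0  h7:0  h8:0.
Shift A12→3, A13→4, A14→6.
Schedule A10@1, A11@1, A12@3, A13@4, A14@6: h1:4  h2:4  h3:4  h4:4  h5:3  h6:5  h7:5  h8:0 — peak 5.

5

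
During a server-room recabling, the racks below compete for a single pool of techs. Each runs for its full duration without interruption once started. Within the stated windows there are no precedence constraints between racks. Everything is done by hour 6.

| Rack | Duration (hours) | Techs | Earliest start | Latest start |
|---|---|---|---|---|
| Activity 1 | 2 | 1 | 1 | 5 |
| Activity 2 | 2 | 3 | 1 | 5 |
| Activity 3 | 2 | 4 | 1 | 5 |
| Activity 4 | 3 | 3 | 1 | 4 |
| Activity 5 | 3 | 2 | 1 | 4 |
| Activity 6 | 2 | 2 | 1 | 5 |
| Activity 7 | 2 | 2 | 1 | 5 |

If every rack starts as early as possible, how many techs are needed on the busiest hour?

17

Early-start schedule: Activity 1@1, Activity 2@1, Activity 3@1, Activity 4@1, Activity 5@1, Activity 6@1, Activity 7@1.
Load per hour: hour 1: 17, hour 2: 17, hour 3: 5, hour 4: 0, hour 5: 0, hour 6: 0.
Peak is 17.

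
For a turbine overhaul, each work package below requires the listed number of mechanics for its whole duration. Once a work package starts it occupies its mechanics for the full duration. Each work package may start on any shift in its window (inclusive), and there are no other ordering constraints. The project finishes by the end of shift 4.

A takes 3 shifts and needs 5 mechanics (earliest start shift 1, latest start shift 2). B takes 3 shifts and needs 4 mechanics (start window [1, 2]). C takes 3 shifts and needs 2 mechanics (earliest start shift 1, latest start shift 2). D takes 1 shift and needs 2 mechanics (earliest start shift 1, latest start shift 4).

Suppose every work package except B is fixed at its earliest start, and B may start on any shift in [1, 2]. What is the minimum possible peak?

B@1: s1:13  s2:11  s3:11  s4:0 → peak 13
B@2: s1:9  s2:11  s3:11  s4:4 → peak 11
Best is B@2, peak 11.

11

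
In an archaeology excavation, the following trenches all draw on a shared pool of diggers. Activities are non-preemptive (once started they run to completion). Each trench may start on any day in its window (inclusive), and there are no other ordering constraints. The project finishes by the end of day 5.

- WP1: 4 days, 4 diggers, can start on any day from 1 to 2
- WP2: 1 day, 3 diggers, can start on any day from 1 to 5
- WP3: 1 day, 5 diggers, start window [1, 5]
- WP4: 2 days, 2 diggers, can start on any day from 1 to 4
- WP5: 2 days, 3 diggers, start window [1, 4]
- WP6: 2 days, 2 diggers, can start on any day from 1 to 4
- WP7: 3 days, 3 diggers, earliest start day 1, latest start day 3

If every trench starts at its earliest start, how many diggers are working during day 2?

14

At early start, day 2 has: WP1, WP4, WP5, WP6, WP7.
Demand: 4 + 2 + 3 + 2 + 3 = 14.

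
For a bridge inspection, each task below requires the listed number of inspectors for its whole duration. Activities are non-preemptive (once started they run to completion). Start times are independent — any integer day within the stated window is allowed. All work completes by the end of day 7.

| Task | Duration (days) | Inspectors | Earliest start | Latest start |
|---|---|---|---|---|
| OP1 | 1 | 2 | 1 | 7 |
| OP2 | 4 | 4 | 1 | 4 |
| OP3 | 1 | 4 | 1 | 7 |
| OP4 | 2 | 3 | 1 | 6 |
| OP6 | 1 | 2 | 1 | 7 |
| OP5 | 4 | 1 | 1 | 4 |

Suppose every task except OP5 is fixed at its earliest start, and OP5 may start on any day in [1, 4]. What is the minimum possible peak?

15

OP5@1: d1:16  d2:8  d3:5  d4:5  d5:0  d6:0  d7:0 → peak 16
OP5@2: d1:15  d2:8  d3:5  d4:5  d5:1  d6:0  d7:0 → peak 15
OP5@3: d1:15  d2:7  d3:5  d4:5  d5:1  d6:1  d7:0 → peak 15
OP5@4: d1:15  d2:7  d3:4  d4:5  d5:1  d6:1  d7:1 → peak 15
Best is OP5@2, peak 15.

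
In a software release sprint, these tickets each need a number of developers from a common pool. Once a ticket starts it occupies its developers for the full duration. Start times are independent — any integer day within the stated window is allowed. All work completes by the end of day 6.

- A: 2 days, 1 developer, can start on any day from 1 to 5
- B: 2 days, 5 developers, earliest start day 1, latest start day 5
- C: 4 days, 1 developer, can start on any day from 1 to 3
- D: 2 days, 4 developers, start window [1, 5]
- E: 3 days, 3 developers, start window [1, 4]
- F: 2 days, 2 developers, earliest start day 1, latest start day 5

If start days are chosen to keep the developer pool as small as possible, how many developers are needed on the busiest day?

7

Early-start (A@1, B@1, C@1, D@1, E@1, F@1) gives peak 16: d1:16  d2:16  d3:4  d4:1  d5:0  d6:0.
Shift D→5, E→3, F→3.
Schedule A@1, B@1, C@1, D@5, E@3, F@3: d1:7  d2:7  d3:6  d4:6  d5:7  d6:4 — peak 7.
Total developer-days = 37 over 6 days ⇒ peak ≥ ⌈37/6⌉ = 7, so 7 is optimal.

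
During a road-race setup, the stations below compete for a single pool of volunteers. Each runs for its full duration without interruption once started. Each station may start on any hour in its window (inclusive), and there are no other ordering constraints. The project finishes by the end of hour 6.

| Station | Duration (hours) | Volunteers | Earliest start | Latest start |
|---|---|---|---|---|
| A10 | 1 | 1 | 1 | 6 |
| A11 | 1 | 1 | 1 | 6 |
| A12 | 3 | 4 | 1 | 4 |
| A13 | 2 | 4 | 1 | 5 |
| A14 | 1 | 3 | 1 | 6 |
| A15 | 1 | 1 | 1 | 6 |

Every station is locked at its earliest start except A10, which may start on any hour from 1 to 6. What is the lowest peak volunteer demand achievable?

13

A10@1: h1:14  h2:8  h3:4  h4:0  h5:0  h6:0 → peak 14
A10@2: h1:13  h2:9  h3:4  h4:0  h5:0  h6:0 → peak 13
A10@3: h1:13  h2:8  h3:5  h4:0  h5:0  h6:0 → peak 13
A10@4: h1:13  h2:8  h3:4  h4:1  h5:0  h6:0 → peak 13
A10@5: h1:13  h2:8  h3:4  h4:0  h5:1  h6:0 → peak 13
A10@6: h1:13  h2:8  h3:4  h4:0  h5:0  h6:1 → peak 13
Best is A10@2, peak 13.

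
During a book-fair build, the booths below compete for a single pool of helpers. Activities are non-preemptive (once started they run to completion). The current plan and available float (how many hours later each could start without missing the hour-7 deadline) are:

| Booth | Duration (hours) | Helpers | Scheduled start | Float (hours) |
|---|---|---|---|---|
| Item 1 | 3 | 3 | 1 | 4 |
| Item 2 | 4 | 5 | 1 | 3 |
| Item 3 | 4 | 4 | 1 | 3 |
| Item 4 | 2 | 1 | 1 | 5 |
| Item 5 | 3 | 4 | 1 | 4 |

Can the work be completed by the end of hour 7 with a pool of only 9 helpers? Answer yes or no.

Schedule Item 1@1, Item 2@1, Item 3@4, Item 4@1, Item 5@5: h1:9  h2:9  h3:8  h4:9  h5:8  h6:8  h7:8 — peak 9 ≤ 9.

yes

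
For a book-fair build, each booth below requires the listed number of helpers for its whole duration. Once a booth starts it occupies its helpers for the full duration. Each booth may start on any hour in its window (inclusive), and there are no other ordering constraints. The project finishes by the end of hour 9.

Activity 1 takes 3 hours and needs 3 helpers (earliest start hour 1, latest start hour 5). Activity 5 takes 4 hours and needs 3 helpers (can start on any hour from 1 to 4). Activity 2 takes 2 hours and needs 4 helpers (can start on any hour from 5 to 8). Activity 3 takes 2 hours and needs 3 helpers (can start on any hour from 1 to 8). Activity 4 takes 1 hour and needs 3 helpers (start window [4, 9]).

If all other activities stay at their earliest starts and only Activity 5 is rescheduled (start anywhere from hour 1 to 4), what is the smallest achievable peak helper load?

Activity 5@1: h1:9  h2:9  h3:6  h4:6  h5:4  h6:4  h7:0  h8:0  h9:0 → peak 9
Activity 5@2: h1:6  h2:9  h3:6  h4:6  h5:7  h6:4  h7:0  h8:0  h9:0 → peak 9
Activity 5@3: h1:6  h2:6  h3:6  h4:6  h5:7  h6:7  h7:0  h8:0  h9:0 → peak 7
Activity 5@4: h1:6  h2:6  h3:3  h4:6  h5:7  h6:7  h7:3  h8:0  h9:0 → peak 7
Best is Activity 5@3, peak 7.

7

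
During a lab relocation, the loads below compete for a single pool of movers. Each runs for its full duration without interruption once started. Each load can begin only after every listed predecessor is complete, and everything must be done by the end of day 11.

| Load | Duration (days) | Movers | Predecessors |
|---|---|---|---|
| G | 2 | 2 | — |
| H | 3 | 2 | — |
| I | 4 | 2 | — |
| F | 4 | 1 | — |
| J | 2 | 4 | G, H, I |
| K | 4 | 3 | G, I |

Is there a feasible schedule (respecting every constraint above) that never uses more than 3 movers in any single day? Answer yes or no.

no

Total mover-days = 42; over 11 days the average is 42/11 > 3, so some day must exceed 3.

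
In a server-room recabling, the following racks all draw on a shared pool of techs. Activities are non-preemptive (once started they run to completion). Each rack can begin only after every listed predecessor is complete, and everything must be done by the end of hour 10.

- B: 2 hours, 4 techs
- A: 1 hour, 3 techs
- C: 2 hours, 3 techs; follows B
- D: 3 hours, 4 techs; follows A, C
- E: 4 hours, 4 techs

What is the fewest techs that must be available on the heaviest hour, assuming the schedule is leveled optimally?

Early-start (B@1, A@1, C@3, D@5, E@1) gives peak 11: h1:11  h2:8  h3:7  h4:7  h5:4  h6:4  h7:4  h8:0  h9:0  h10:0.
Shift D→7, E→3.
Schedule B@1, A@1, C@3, D@7, E@3: h1:7  h2:4  h3:7  h4:7  h5:4  h6:4  h7:4  h8:4  h9:4  h10:0 — peak 7.

7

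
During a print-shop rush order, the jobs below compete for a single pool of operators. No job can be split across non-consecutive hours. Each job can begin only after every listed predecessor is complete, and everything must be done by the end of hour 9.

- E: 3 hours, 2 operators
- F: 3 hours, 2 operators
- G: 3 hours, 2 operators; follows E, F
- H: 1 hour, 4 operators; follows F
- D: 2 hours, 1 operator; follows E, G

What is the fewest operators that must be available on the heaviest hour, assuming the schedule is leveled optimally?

4

Early-start (E@1, F@1, G@4, H@4, D@7) gives peak 6: h1:4  h2:4  h3:4  h4:6  h5:2  h6:2  h7:1  h8:1  h9:0.
Shift H→7, D→8.
Schedule E@1, F@1, G@4, H@7, D@8: h1:4  h2:4  h3:4  h4:2  h5:2  h6:2  h7:4  h8:1  h9:1 — peak 4.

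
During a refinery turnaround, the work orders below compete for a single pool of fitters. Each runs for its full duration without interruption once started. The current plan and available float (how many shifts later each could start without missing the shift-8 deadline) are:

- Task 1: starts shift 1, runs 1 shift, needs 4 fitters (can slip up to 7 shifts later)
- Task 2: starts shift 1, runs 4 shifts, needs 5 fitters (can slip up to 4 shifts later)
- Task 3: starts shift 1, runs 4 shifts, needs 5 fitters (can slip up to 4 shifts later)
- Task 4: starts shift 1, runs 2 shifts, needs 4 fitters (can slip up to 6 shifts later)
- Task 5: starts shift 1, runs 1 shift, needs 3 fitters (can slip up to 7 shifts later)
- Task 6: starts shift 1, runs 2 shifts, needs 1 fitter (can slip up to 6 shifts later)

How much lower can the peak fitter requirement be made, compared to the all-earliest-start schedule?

Early-start peak: s1:22  s2:15  s3:10  s4:10  s5:0  s6:0  s7:0  s8:0 ⇒ 22.
Leveled (Task 1@1, Task 2@1, Task 3@5, Task 4@2, Task 5@4, Task 6@4): s1:9  s2:9  s3:9  s4:9  s5:6  s6:5  s7:5  s8:5 ⇒ 9.
Reduction 22 − 9 = 13.

13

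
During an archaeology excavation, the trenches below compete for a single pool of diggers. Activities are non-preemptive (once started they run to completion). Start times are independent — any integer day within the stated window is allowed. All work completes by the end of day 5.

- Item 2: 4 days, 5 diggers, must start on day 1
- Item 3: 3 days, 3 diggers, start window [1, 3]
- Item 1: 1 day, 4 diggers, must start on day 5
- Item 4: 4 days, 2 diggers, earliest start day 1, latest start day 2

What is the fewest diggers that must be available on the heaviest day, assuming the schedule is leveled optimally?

Schedule Item 2@1, Item 3@1, Item 1@5, Item 4@1: d1:10  d2:10  d3:10  d4:7  d5:4 — peak 10.
No arrangement of the 6 feasible schedules does better.

10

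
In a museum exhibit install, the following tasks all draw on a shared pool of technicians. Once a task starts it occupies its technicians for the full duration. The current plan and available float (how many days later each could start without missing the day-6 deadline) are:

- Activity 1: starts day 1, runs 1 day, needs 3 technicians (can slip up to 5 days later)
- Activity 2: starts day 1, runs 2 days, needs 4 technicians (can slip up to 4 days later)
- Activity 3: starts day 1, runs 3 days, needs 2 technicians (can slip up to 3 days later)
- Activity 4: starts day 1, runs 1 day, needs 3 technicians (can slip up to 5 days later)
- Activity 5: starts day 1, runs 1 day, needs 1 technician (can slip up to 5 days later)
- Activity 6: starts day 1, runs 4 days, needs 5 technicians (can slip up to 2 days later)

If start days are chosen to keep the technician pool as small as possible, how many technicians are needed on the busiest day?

7

Early-start (Activity 1@1, Activity 2@1, Activity 3@1, Activity 4@1, Activity 5@1, Activity 6@1) gives peak 18: d1:18  d2:11  d3:7  d4:5  d5:0  d6:0.
Shift Activity 3→3, Activity 4→2, Activity 5→6, Activity 6→3.
Schedule Activity 1@1, Activity 2@1, Activity 3@3, Activity 4@2, Activity 5@6, Activity 6@3: d1:7  d2:7  d3:7  d4:7  d5:7  d6:6 — peak 7.
Total technician-days = 41 over 6 days ⇒ peak ≥ ⌈41/6⌉ = 7, so 7 is optimal.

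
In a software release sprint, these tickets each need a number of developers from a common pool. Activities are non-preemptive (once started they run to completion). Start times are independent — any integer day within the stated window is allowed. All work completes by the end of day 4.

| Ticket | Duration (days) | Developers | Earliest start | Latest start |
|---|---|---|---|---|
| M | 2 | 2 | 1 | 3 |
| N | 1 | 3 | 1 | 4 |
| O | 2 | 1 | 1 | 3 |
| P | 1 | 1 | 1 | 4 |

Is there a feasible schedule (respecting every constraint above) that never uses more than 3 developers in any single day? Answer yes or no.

Schedule M@1, N@3, O@1, P@4: d1:3  d2:3  d3:3  d4:1 — peak 3 ≤ 3.

yes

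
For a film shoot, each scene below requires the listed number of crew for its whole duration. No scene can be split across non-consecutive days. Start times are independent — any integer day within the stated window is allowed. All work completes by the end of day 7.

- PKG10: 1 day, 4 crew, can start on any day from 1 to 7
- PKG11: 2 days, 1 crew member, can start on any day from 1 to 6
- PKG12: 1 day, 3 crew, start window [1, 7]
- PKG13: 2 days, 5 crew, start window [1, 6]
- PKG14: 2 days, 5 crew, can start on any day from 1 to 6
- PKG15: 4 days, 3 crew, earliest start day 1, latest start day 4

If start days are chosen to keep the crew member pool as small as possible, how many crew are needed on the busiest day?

8

Early-start (PKG10@1, PKG11@1, PKG12@1, PKG13@1, PKG14@1, PKG15@1) gives peak 21: d1:21  d2:14  d3:3  d4:3  d5:0  d6:0  d7:0.
Shift PKG13→2, PKG14→4, PKG15→3.
Schedule PKG10@1, PKG11@1, PKG12@1, PKG13@2, PKG14@4, PKG15@3: d1:8  d2:6  d3:8  d4:8  d5:8  d6:3  d7:0 — peak 8.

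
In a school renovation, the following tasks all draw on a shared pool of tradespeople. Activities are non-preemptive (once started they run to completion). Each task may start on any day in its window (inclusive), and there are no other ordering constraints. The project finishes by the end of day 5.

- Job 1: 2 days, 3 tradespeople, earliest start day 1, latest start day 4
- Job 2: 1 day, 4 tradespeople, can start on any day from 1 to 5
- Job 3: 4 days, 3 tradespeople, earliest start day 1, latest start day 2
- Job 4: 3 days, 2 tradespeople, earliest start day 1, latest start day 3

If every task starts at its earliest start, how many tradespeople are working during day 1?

12

At early start, day 1 has: Job 1, Job 2, Job 3, Job 4.
Demand: 3 + 4 + 3 + 2 = 12.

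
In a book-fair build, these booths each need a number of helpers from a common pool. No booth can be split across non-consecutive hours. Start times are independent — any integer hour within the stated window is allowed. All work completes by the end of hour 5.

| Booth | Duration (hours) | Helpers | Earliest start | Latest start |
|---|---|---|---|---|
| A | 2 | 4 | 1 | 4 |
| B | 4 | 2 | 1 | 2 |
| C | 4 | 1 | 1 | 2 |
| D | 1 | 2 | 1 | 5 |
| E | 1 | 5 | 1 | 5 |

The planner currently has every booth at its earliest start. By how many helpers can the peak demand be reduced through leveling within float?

7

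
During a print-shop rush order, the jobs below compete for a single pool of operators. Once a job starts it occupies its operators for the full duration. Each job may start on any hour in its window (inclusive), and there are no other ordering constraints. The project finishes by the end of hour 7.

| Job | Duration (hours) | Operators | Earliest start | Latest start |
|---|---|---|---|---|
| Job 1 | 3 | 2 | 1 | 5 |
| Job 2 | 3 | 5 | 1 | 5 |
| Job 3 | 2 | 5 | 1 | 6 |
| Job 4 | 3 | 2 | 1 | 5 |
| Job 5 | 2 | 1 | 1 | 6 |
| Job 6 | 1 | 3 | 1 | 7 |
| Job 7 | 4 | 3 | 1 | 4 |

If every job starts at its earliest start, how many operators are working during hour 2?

At early start, hour 2 has: Job 1, Job 2, Job 3, Job 4, Job 5, Job 7.
Demand: 2 + 5 + 5 + 2 + 1 + 3 = 18.

18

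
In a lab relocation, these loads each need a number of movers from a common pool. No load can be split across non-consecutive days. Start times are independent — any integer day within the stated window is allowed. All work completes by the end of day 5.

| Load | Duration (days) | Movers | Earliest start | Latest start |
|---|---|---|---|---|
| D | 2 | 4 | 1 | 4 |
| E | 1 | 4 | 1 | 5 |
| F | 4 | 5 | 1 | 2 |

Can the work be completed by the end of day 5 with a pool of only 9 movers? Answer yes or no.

yes

Schedule D@1, E@1, F@2: d1:8  d2:9  d3:5  d4:5  d5:5 — peak 9 ≤ 9.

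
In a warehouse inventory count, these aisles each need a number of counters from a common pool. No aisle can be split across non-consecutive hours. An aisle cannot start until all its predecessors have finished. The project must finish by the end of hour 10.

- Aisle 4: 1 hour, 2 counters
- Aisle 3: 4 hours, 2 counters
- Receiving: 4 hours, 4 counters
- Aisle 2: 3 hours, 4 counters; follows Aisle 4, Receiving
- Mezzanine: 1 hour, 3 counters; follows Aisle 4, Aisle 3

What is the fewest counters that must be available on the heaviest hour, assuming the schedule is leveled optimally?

6

Early-start (Aisle 4@1, Aisle 3@1, Receiving@1, Aisle 2@5, Mezzanine@5) gives peak 8: h1:8  h2:6  h3:6  h4:6  h5:7  h6:4  h7:4  h8:0  h9:0  h10:0.
Shift Receiving→2, Aisle 2→6, Mezzanine→9.
Schedule Aisle 4@1, Aisle 3@1, Receiving@2, Aisle 2@6, Mezzanine@9: h1:4  h2:6  h3:6  h4:6  h5:4  h6:4  h7:4  h8:4  h9:3  h10:0 — peak 6.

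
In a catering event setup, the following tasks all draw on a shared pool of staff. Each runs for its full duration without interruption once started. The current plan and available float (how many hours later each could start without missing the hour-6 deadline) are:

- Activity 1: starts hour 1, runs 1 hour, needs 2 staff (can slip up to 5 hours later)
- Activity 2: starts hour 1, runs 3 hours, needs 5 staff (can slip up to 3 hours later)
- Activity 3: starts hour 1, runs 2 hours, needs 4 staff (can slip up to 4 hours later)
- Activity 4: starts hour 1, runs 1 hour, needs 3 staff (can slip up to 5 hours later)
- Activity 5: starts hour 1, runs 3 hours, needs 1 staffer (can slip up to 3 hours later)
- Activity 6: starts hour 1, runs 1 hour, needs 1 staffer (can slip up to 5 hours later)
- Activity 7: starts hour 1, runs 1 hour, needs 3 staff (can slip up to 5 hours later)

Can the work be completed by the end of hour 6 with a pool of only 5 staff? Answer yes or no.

Total staffer-hours = 35; over 6 hours the average is 35/6 > 5, so some hour must exceed 5.

no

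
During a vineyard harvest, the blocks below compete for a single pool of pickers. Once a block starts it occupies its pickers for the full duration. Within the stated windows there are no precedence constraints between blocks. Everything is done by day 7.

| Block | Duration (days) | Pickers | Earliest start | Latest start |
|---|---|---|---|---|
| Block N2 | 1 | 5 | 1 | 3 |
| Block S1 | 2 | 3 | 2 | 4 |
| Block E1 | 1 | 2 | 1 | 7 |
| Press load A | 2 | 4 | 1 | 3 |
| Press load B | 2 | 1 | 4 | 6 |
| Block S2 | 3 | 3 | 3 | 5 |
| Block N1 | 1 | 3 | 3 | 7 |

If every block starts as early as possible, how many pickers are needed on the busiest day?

11

Early-start schedule: Block N2@1, Block S1@2, Block E1@1, Press load A@1, Press load B@4, Block S2@3, Block N1@3.
Load per day: day 1: 11, day 2: 7, day 3: 9, day 4: 4, day 5: 4, day 6: 0, day 7: 0.
Peak is 11.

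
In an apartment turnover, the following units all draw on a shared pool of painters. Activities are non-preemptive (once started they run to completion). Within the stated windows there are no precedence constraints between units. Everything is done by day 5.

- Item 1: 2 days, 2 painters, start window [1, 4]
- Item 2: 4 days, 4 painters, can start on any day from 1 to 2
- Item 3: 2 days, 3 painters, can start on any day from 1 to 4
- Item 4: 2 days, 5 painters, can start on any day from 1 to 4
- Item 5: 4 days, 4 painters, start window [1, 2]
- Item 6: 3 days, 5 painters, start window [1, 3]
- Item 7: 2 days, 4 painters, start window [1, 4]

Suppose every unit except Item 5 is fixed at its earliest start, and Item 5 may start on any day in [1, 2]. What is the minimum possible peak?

27

Item 5@1: d1:27  d2:27  d3:13  d4:8  d5:0 → peak 27
Item 5@2: d1:23  d2:27  d3:13  d4:8  d5:4 → peak 27
Best is Item 5@1, peak 27.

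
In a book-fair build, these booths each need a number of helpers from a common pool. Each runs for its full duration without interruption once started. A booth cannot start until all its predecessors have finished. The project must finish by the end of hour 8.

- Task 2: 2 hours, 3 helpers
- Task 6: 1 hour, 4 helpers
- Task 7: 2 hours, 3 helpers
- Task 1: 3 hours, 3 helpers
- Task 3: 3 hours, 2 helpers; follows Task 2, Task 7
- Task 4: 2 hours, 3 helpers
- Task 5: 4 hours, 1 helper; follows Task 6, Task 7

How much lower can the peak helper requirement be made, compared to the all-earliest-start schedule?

Early-start peak: h1:16  h2:12  h3:6  h4:3  h5:3  h6:1  h7:0  h8:0 ⇒ 16.
Leveled (Task 2@1, Task 6@3, Task 7@1, Task 1@4, Task 3@3, Task 4@7, Task 5@4): h1:6  h2:6  h3:6  h4:6  h5:6  h6:4  h7:4  h8:3 ⇒ 6.
Reduction 16 − 6 = 10.

10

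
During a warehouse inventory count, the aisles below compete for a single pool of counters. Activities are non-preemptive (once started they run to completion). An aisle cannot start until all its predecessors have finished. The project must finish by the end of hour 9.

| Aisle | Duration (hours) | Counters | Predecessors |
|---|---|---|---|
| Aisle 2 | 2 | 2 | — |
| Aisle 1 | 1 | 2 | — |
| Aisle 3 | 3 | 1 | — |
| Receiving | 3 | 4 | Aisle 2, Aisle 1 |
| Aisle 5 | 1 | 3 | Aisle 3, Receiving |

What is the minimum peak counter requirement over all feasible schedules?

4

Early-start (Aisle 2@1, Aisle 1@1, Aisle 3@1, Receiving@3, Aisle 5@6) gives peak 5: h1:5  h2:3  h3:5  h4:4  h5:4  h6:3  h7:0  h8:0  h9:0.
Shift Aisle 3→2, Receiving→5, Aisle 5→8.
Schedule Aisle 2@1, Aisle 1@1, Aisle 3@2, Receiving@5, Aisle 5@8: h1:4  h2:3  h3:1  h4:1  h5:4  h6:4  h7:4  h8:3  h9:0 — peak 4.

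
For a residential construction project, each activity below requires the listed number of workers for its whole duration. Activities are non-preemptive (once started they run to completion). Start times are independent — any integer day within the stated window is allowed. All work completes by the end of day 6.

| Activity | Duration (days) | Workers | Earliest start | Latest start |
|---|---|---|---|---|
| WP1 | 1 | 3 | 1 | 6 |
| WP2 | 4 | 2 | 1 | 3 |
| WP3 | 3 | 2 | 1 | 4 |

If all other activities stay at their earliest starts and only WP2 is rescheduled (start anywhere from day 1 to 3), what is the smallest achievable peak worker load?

5

WP2@1: d1:7  d2:4  d3:4  d4:2  d5:0  d6:0 → peak 7
WP2@2: d1:5  d2:4  d3:4  d4:2  d5:2  d6:0 → peak 5
WP2@3: d1:5  d2:2  d3:4  d4:2  d5:2  d6:2 → peak 5
Best is WP2@2, peak 5.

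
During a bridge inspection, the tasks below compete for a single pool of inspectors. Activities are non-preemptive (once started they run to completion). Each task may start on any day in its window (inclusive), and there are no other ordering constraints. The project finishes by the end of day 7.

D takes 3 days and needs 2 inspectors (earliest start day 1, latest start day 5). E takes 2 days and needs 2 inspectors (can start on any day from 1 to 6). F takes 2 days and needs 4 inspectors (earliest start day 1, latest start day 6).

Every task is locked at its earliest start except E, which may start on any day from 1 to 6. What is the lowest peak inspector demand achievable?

6

E@1: d1:8  d2:8  d3:2  d4:0  d5:0  d6:0  d7:0 → peak 8
E@2: d1:6  d2:8  d3:4  d4:0  d5:0  d6:0  d7:0 → peak 8
E@3: d1:6  d2:6  d3:4  d4:2  d5:0  d6:0  d7:0 → peak 6
E@4: d1:6  d2:6  d3:2  d4:2  d5:2  d6:0  d7:0 → peak 6
E@5: d1:6  d2:6  d3:2  d4:0  d5:2  d6:2  d7:0 → peak 6
E@6: d1:6  d2:6  d3:2  d4:0  d5:0  d6:2  d7:2 → peak 6
Best is E@3, peak 6.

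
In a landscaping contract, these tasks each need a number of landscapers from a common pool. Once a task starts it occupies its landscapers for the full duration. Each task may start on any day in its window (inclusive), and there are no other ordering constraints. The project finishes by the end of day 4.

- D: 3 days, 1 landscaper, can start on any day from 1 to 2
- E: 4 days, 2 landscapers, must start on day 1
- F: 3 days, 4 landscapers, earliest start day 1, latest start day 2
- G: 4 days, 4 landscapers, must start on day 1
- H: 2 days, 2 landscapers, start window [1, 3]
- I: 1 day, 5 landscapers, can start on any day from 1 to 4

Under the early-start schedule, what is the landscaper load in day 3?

11

At early start, day 3 has: D, E, F, G.
Demand: 1 + 2 + 4 + 4 = 11.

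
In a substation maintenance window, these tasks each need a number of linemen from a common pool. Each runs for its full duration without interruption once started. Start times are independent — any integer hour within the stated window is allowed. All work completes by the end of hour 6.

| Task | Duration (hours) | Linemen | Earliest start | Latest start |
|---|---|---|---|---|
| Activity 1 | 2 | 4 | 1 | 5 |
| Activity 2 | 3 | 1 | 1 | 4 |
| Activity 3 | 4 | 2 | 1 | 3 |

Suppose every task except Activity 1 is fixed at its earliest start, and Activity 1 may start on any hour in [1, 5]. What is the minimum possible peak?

4

Activity 1@1: h1:7  h2:7  h3:3  h4:2  h5:0  h6:0 → peak 7
Activity 1@2: h1:3  h2:7  h3:7  h4:2  h5:0  h6:0 → peak 7
Activity 1@3: h1:3  h2:3  h3:7  h4:6  h5:0  h6:0 → peak 7
Activity 1@4: h1:3  h2:3  h3:3  h4:6  h5:4  h6:0 → peak 6
Activity 1@5: h1:3  h2:3  h3:3  h4:2  h5:4  h6:4 → peak 4
Best is Activity 1@5, peak 4.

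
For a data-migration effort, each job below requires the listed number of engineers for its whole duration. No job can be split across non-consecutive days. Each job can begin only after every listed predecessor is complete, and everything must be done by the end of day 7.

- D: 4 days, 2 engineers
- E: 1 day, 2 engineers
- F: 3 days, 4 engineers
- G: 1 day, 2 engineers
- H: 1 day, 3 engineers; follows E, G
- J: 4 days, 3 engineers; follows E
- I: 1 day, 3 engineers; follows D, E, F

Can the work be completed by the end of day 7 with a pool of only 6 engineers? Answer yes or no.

no

The minimum achievable peak is 7; 6 < 7, so no feasible schedule stays within the cap.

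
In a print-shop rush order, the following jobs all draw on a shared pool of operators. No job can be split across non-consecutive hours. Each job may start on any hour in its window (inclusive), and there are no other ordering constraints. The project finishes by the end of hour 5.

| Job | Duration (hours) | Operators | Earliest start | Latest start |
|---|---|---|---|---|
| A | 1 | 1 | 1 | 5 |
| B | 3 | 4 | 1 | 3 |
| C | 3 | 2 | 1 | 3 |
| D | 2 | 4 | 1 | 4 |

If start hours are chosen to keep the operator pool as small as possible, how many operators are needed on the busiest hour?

Early-start (A@1, B@1, C@1, D@1) gives peak 11: h1:11  h2:10  h3:6  h4:0  h5:0.
Shift C→2, D→4.
Schedule A@1, B@1, C@2, D@4: h1:5  h2:6  h3:6  h4:6  h5:4 — peak 6.
Total operator-hours = 27 over 5 hours ⇒ peak ≥ ⌈27/5⌉ = 6, so 6 is optimal.

6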